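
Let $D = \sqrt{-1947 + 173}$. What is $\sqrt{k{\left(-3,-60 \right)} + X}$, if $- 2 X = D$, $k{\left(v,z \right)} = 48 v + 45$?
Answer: $\frac{\sqrt{-396 - 2 i \sqrt{1774}}}{2} \approx 1.0524 - 10.005 i$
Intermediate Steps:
$k{\left(v,z \right)} = 45 + 48 v$
$D = i \sqrt{1774}$ ($D = \sqrt{-1774} = i \sqrt{1774} \approx 42.119 i$)
$X = - \frac{i \sqrt{1774}}{2} \approx - 21.059 i$
$\sqrt{k{\left(-3,-60 \right)} + X} = \sqrt{\left(45 + 48 \left(-3\right)\right) - \frac{i \sqrt{1774}}{2}} = \sqrt{\left(45 - 144\right) - \frac{i \sqrt{1774}}{2}} = \sqrt{-99 - \frac{i \sqrt{1774}}{2}}$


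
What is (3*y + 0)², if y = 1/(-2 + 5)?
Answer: 1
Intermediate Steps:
y = ⅓ (y = 1/3 = ⅓ ≈ 0.33333)
(3*y + 0)² = (3*(⅓) + 0)² = (1 + 0)² = 1² = 1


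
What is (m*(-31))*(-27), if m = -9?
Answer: -7533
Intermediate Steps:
(m*(-31))*(-27) = -9*(-31)*(-27) = 279*(-27) = -7533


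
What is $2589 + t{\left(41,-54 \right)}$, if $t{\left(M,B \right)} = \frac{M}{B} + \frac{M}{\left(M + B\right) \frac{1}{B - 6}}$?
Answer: $\frac{1949785}{702} \approx 2777.5$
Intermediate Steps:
$t{\left(M,B \right)} = \frac{M}{B} + \frac{M \left(-6 + B\right)}{B + M}$ ($t{\left(M,B \right)} = \frac{M}{B} + \frac{M}{\left(B + M\right) \frac{1}{-6 + B}} = \frac{M}{B} + \frac{M}{\frac{1}{-6 + B} \left(B + M\right)} = \frac{M}{B} + M \frac{-6 + B}{B + M} = \frac{M}{B} + \frac{M \left(-6 + B\right)}{B + M}$)
$2589 + t{\left(41,-54 \right)} = 2589 + \frac{41 \left(41 + \left(-54\right)^{2} - -270\right)}{\left(-54\right) \left(-54 + 41\right)} = 2589 + 41 \left(- \frac{1}{54}\right) \frac{1}{-13} \left(41 + 2916 + 270\right) = 2589 + 41 \left(- \frac{1}{54}\right) \left(- \frac{1}{13}\right) 3227 = 2589 + \frac{132307}{702} = \frac{1949785}{702}$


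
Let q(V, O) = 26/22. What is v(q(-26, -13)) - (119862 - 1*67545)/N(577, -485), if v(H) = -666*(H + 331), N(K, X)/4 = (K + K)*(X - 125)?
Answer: -6852331593153/30973360 ≈ -2.2123e+5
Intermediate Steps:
q(V, O) = 13/11 (q(V, O) = 26*(1/22) = 13/11)
N(K, X) = 8*K*(-125 + X) (N(K, X) = 4*((K + K)*(X - 125)) = 4*((2*K)*(-125 + X)) = 4*(2*K*(-125 + X)) = 8*K*(-125 + X))
v(H) = -220446 - 666*H (v(H) = -666*(331 + H) = -220446 - 666*H)
v(q(-26, -13)) - (119862 - 1*67545)/N(577, -485) = (-220446 - 666*13/11) - (119862 - 1*67545)/(8*577*(-125 - 485)) = (-220446 - 8658/11) - (119862 - 67545)/(8*577*(-610)) = -2433564/11 - 52317/(-2815760) = -2433564/11 - 52317*(-1)/2815760 = -2433564/11 - 1*(-52317/2815760) = -2433564/11 + 52317/2815760 = -6852331593153/30973360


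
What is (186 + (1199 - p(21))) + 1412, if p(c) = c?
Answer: 2776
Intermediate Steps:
(186 + (1199 - p(21))) + 1412 = (186 + (1199 - 1*21)) + 1412 = (186 + (1199 - 21)) + 1412 = (186 + 1178) + 1412 = 1364 + 1412 = 2776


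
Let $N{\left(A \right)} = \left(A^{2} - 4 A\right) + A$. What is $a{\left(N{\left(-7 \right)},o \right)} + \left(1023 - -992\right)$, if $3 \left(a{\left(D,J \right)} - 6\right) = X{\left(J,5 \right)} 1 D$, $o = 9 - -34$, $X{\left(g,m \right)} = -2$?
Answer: $\frac{5923}{3} \approx 1974.3$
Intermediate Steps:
$N{\left(A \right)} = A^{2} - 3 A$
$o = 43$ ($o = 9 + 34 = 43$)
$a{\left(D,J \right)} = 6 - \frac{2 D}{3}$ ($a{\left(D,J \right)} = 6 + \frac{\left(-2\right) 1 D}{3} = 6 + \frac{\left(-2\right) D}{3} = 6 - \frac{2 D}{3}$)
$a{\left(N{\left(-7 \right)},o \right)} + \left(1023 - -992\right) = \left(6 - \frac{2 \left(- 7 \left(-3 - 7\right)\right)}{3}\right) + \left(1023 - -992\right) = \left(6 - \frac{2 \left(\left(-7\right) \left(-10\right)\right)}{3}\right) + \left(1023 + 992\right) = \left(6 - \frac{140}{3}\right) + 2015 = - \frac{122}{3} + 2015 = \frac{5923}{3}$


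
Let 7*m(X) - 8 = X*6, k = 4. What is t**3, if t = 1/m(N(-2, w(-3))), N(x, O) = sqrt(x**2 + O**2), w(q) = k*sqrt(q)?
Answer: 343*I/(64*(-586*I + 261*sqrt(11))) ≈ -0.0028741 + 0.0042456*I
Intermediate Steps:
w(q) = 4*sqrt(q)
N(x, O) = sqrt(O**2 + x**2)
m(X) = 8/7 + 6*X/7 (m(X) = 8/7 + (X*6)/7 = 8/7 + (6*X)/7 = 8/7 + 6*X/7)
t = 1/(8/7 + 12*I*sqrt(11)/7) (t = 1/(8/7 + 6*sqrt((4*sqrt(-3))**2 + (-2)**2)/7) = 1/(8/7 + 6*sqrt((4*(I*sqrt(3)))**2 + 4)/7) = 1/(8/7 + 6*sqrt((4*I*sqrt(3))**2 + 4)/7) = 1/(8/7 + 6*sqrt(-48 + 4)/7) = 1/(8/7 + 6*sqrt(-44)/7) = 1/(8/7 + 6*(2*I*sqrt(11))/7) = 1/(8/7 + 12*I*sqrt(11)/7) ≈ 0.033981 - 0.16905*I)
t**3 = (7/206 - 21*I*sqrt(11)/412)**3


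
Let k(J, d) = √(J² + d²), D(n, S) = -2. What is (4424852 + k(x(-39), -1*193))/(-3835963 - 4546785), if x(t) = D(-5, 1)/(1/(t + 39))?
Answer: -4425045/8382748 ≈ -0.52787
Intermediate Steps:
x(t) = -78 - 2*t (x(t) = -(78 + 2*t) = -2*(39 + t) = -78 - 2*t)
(4424852 + k(x(-39), -1*193))/(-3835963 - 4546785) = (4424852 + √((-78 - 2*(-39))² + (-1*193)²))/(-3835963 - 4546785) = (4424852 + √((-78 + 78)² + (-193)²))/(-8382748) = (4424852 + √(0² + 37249))*(-1/8382748) = (4424852 + √(0 + 37249))*(-1/8382748) = (4424852 + √37249)*(-1/8382748) = (4424852 + 193)*(-1/8382748) = 4425045*(-1/8382748) = -4425045/8382748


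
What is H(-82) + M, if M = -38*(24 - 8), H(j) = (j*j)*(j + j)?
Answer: -1103344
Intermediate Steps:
H(j) = 2*j³ (H(j) = j²*(2*j) = 2*j³)
M = -608 (M = -38*16 = -608)
H(-82) + M = 2*(-82)³ - 608 = 2*(-551368) - 608 = -1102736 - 608 = -1103344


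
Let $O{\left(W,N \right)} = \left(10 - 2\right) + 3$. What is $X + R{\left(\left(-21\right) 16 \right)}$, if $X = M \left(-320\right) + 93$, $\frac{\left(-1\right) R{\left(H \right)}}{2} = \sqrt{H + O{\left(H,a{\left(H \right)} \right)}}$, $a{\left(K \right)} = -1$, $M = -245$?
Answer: $78493 - 10 i \sqrt{13} \approx 78493.0 - 36.056 i$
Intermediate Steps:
$O{\left(W,N \right)} = 11$ ($O{\left(W,N \right)} = 8 + 3 = 11$)
$R{\left(H \right)} = - 2 \sqrt{11 + H}$ ($R{\left(H \right)} = - 2 \sqrt{H + 11} = - 2 \sqrt{11 + H}$)
$X = 78493$ ($X = \left(-245\right) \left(-320\right) + 93 = 78400 + 93 = 78493$)
$X + R{\left(\left(-21\right) 16 \right)} = 78493 - 2 \sqrt{11 - 336} = 78493 - 2 \sqrt{-325} = 78493 - 2 \cdot 5 i \sqrt{13} = 78493 - 10 i \sqrt{13}$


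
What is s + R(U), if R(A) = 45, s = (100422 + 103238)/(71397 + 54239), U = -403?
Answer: 1464320/31409 ≈ 46.621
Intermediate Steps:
s = 50915/31409 (s = 203660/125636 = 203660*(1/125636) = 50915/31409 ≈ 1.6210)
s + R(U) = 50915/31409 + 45 = 1464320/31409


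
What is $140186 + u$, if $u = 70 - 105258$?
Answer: $34998$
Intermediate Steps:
$u = -105188$ ($u = 70 - 105258 = -105188$)
$140186 + u = 140186 - 105188 = 34998$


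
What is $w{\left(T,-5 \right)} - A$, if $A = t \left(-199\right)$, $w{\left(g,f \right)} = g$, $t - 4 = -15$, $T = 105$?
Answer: $-2084$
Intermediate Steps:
$t = -11$ ($t = 4 - 15 = -11$)
$A = 2189$ ($A = \left(-11\right) \left(-199\right) = 2189$)
$w{\left(T,-5 \right)} - A = 105 - 2189 = -2084$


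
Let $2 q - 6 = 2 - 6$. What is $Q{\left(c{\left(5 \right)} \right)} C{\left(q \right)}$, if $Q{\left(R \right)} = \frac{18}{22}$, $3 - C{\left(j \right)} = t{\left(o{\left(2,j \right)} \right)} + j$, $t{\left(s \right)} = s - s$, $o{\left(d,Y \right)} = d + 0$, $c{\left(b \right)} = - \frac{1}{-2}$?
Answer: $\frac{18}{11} \approx 1.6364$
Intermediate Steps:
$c{\left(b \right)} = \frac{1}{2}$ ($c{\left(b \right)} = \left(-1\right) \left(- \frac{1}{2}\right) = \frac{1}{2}$)
$o{\left(d,Y \right)} = d$
$t{\left(s \right)} = 0$
$q = 1$ ($q = 3 + \frac{2 - 6}{2} = 3 + \frac{1}{2} \left(-4\right) = 3 - 2 = 1$)
$C{\left(j \right)} = 3 - j$ ($C{\left(j \right)} = 3 - \left(0 + j\right) = 3 - j$)
$Q{\left(R \right)} = \frac{9}{11}$ ($Q{\left(R \right)} = 18 \cdot \frac{1}{22} = \frac{9}{11}$)
$Q{\left(c{\left(5 \right)} \right)} C{\left(q \right)} = \frac{9 \left(3 - 1\right)}{11} = \frac{9}{11} \cdot 2 = \frac{18}{11}$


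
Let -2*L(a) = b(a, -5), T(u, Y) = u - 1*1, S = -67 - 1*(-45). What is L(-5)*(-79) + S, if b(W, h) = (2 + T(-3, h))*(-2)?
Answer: 136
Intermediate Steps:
S = -22 (S = -67 + 45 = -22)
T(u, Y) = -1 + u (T(u, Y) = u - 1 = -1 + u)
b(W, h) = 4 (b(W, h) = (2 + (-1 - 3))*(-2) = (2 - 4)*(-2) = -2*(-2) = 4)
L(a) = -2 (L(a) = -½*4 = -2)
L(-5)*(-79) + S = -2*(-79) - 22 = 158 - 22 = 136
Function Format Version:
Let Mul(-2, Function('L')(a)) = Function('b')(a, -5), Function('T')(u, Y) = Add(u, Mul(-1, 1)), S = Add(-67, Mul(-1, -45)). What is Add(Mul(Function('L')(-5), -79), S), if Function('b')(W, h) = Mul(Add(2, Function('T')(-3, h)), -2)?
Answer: 136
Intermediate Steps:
S = -22 (S = Add(-67, 45) = -22)
Function('T')(u, Y) = Add(-1, u) (Function('T')(u, Y) = Add(u, -1) = Add(-1, u))
Function('b')(W, h) = 4 (Function('b')(W, h) = Mul(Add(2, Add(-1, -3)), -2) = Mul(Add(2, -4), -2) = Mul(-2, -2) = 4)
Function('L')(a) = -2 (Function('L')(a) = Mul(Rational(-1, 2), 4) = -2)
Add(Mul(Function('L')(-5), -79), S) = Add(Mul(-2, -79), -22) = Add(158, -22) = 136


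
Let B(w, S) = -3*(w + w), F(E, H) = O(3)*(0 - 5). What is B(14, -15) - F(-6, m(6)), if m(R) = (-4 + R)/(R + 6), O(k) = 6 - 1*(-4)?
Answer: -34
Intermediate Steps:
O(k) = 10 (O(k) = 6 + 4 = 10)
m(R) = (-4 + R)/(6 + R)
F(E, H) = -50 (F(E, H) = 10*(0 - 5) = 10*(-5) = -50)
B(w, S) = -6*w
B(14, -15) - F(-6, m(6)) = -6*14 - 1*(-50) = -84 + 50 = -34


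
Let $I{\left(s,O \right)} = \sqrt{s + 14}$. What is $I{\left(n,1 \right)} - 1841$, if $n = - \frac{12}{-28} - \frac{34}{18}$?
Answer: $-1841 + \frac{\sqrt{5530}}{21} \approx -1837.5$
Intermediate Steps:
$n = - \frac{92}{63}$ ($n = \left(-12\right) \left(- \frac{1}{28}\right) - \frac{17}{9} = \frac{3}{7} - \frac{17}{9} = - \frac{92}{63} \approx -1.4603$)
$I{\left(s,O \right)} = \sqrt{14 + s}$
$I{\left(n,1 \right)} - 1841 = \sqrt{14 - \frac{92}{63}} - 1841 = \sqrt{\frac{790}{63}} - 1841 = \frac{\sqrt{5530}}{21} - 1841 = -1841 + \frac{\sqrt{5530}}{21}$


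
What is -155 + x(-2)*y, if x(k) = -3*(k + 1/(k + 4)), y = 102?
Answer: 304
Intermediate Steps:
x(k) = -3*k - 3/(4 + k) (x(k) = -3*(k + 1/(4 + k)) = -3*k - 3/(4 + k))
-155 + x(-2)*y = -155 + (3*(-1 - 1*(-2)² - 4*(-2))/(4 - 2))*102 = -155 + (3*(-1 - 1*4 + 8)/2)*102 = -155 + (3*(½)*(-1 - 4 + 8))*102 = -155 + (3*(½)*3)*102 = -155 + (9/2)*102 = -155 + 459 = 304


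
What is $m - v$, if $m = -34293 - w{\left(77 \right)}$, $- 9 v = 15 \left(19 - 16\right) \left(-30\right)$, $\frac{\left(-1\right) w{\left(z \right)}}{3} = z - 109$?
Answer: $-34539$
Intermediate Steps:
$w{\left(z \right)} = 327 - 3 z$ ($w{\left(z \right)} = - 3 \left(z - 109\right) = - 3 \left(-109 + z\right) = 327 - 3 z$)
$v = 150$ ($v = - \frac{15 \left(19 - 16\right) \left(-30\right)}{9} = - \frac{15 \cdot 3 \left(-30\right)}{9} = - \frac{45 \left(-30\right)}{9} = \left(- \frac{1}{9}\right) \left(-1350\right) = 150$)
$m = -34389$ ($m = -34293 - \left(327 - 231\right) = -34293 - 96 = -34389$)
$m - v = -34389 - 150 = -34539$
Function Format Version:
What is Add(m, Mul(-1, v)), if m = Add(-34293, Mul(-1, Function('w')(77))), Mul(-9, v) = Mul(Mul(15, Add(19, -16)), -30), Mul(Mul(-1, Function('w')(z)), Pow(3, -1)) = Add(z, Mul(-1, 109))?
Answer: -34539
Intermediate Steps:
Function('w')(z) = Add(327, Mul(-3, z)) (Function('w')(z) = Mul(-3, Add(z, Mul(-1, 109))) = Mul(-3, Add(z, -109)) = Mul(-3, Add(-109, z)) = Add(327, Mul(-3, z)))
v = 150 (v = Mul(Rational(-1, 9), Mul(Mul(15, Add(19, -16)), -30)) = Mul(Rational(-1, 9), Mul(Mul(15, 3), -30)) = Mul(Rational(-1, 9), Mul(45, -30)) = Mul(Rational(-1, 9), -1350) = 150)
m = -34389 (m = Add(-34293, Mul(-1, Add(327, Mul(-3, 77)))) = Add(-34293, Mul(-1, Add(327, -231))) = Add(-34293, Mul(-1, 96)) = Add(-34293, -96) = -34389)
Add(m, Mul(-1, v)) = Add(-34389, Mul(-1, 150)) = Add(-34389, -150) = -34539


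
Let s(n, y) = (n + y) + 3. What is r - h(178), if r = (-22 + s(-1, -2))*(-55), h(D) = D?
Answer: 1032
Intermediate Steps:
s(n, y) = 3 + n + y
r = 1210 (r = (-22 + (3 - 1 - 2))*(-55) = (-22 + 0)*(-55) = -22*(-55) = 1210)
r - h(178) = 1210 - 1*178 = 1210 - 178 = 1032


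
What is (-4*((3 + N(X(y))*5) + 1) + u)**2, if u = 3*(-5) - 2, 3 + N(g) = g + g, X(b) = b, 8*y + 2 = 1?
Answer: 1024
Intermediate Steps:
y = -1/8 (y = -1/4 + (1/8)*1 = -1/4 + 1/8 = -1/8 ≈ -0.12500)
N(g) = -3 + 2*g (N(g) = -3 + (g + g) = -3 + 2*g)
u = -17 (u = -15 - 2 = -17)
(-4*((3 + N(X(y))*5) + 1) + u)**2 = (-4*((3 + (-3 + 2*(-1/8))*5) + 1) - 17)**2 = (-4*((3 + (-3 - 1/4)*5) + 1) - 17)**2 = (-4*((3 - 13/4*5) + 1) - 17)**2 = (-4*((3 - 65/4) + 1) - 17)**2 = (-4*(-53/4 + 1) - 17)**2 = (-4*(-49/4) - 17)**2 = (49 - 17)**2 = 32**2 = 1024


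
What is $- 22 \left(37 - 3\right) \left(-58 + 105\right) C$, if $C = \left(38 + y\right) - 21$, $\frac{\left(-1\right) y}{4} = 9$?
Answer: $667964$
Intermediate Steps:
$y = -36$ ($y = \left(-4\right) 9 = -36$)
$C = -19$ ($C = \left(38 - 36\right) - 21 = 2 - 21 = -19$)
$- 22 \left(37 - 3\right) \left(-58 + 105\right) C = - 22 \left(37 - 3\right) \left(-58 + 105\right) \left(-19\right) = - 22 \cdot 34 \cdot 47 \left(-19\right) = \left(-22\right) 1598 \left(-19\right) = \left(-35156\right) \left(-19\right) = 667964$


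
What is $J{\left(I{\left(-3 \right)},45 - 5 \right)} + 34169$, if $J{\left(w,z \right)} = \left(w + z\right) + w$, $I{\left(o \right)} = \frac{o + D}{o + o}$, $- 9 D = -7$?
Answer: $\frac{923663}{27} \approx 34210.0$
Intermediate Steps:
$D = \frac{7}{9}$ ($D = \left(- \frac{1}{9}\right) \left(-7\right) = \frac{7}{9} \approx 0.77778$)
$I{\left(o \right)} = \frac{\frac{7}{9} + o}{2 o}$ ($I{\left(o \right)} = \frac{o + \frac{7}{9}}{o + o} = \frac{\frac{7}{9} + o}{2 o}$)
$J{\left(w,z \right)} = z + 2 w$
$J{\left(I{\left(-3 \right)},45 - 5 \right)} + 34169 = \left(\left(45 - 5\right) + 2 \frac{7 + 9 \left(-3\right)}{18 \left(-3\right)}\right) + 34169 = \left(40 + 2 \cdot \frac{1}{18} \left(- \frac{1}{3}\right) \left(7 - 27\right)\right) + 34169 = \left(40 + 2 \cdot \frac{1}{18} \left(- \frac{1}{3}\right) \left(-20\right)\right) + 34169 = \left(40 + 2 \cdot \frac{10}{27}\right) + 34169 = \left(40 + \frac{20}{27}\right) + 34169 = \frac{1100}{27} + 34169 = \frac{923663}{27}$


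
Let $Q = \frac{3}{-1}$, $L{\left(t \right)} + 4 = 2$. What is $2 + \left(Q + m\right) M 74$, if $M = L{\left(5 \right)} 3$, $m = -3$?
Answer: $2666$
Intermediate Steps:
$L{\left(t \right)} = -2$ ($L{\left(t \right)} = -4 + 2 = -2$)
$Q = -3$ ($Q = 3 \left(-1\right) = -3$)
$M = -6$ ($M = \left(-2\right) 3 = -6$)
$2 + \left(Q + m\right) M 74 = 2 + \left(-3 - 3\right) \left(-6\right) 74 = 2 + \left(-6\right) \left(-6\right) 74 = 2 + 36 \cdot 74 = 2 + 2664 = 2666$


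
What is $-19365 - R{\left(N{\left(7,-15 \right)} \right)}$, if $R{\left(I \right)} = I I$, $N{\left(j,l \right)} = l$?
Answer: $-19590$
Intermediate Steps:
$R{\left(I \right)} = I^{2}$
$-19365 - R{\left(N{\left(7,-15 \right)} \right)} = -19365 - \left(-15\right)^{2} = -19365 - 225 = -19590$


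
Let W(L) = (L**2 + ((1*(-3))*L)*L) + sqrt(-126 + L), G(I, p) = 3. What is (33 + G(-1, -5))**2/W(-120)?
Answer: -6220800/138240041 - 216*I*sqrt(246)/138240041 ≈ -0.045 - 2.4507e-5*I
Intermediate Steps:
W(L) = sqrt(-126 + L) - 2*L**2 (W(L) = (L**2 + (-3*L)*L) + sqrt(-126 + L) = (L**2 - 3*L**2) + sqrt(-126 + L) = -2*L**2 + sqrt(-126 + L) = sqrt(-126 + L) - 2*L**2)
(33 + G(-1, -5))**2/W(-120) = (33 + 3)**2/(sqrt(-126 - 120) - 2*(-120)**2) = 36**2/(sqrt(-246) - 2*14400) = 1296/(I*sqrt(246) - 28800) = 1296/(-28800 + I*sqrt(246))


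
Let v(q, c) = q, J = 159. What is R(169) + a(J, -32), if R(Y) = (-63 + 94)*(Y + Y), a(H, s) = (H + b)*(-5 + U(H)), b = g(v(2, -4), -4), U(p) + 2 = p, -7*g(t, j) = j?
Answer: 243130/7 ≈ 34733.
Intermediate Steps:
g(t, j) = -j/7
U(p) = -2 + p
b = 4/7 (b = -⅐*(-4) = 4/7 ≈ 0.57143)
a(H, s) = (-7 + H)*(4/7 + H) (a(H, s) = (H + 4/7)*(-5 + (-2 + H)) = (4/7 + H)*(-7 + H) = (-7 + H)*(4/7 + H))
R(Y) = 62*Y (R(Y) = 31*(2*Y) = 62*Y)
R(169) + a(J, -32) = 62*169 + (-4 + 159² - 45/7*159) = 10478 + (-4 + 25281 - 7155/7) = 10478 + 169784/7 = 243130/7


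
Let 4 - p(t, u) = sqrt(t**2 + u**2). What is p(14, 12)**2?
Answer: 356 - 16*sqrt(85) ≈ 208.49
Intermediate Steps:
p(t, u) = 4 - sqrt(t**2 + u**2)
p(14, 12)**2 = (4 - sqrt(14**2 + 12**2))**2 = (4 - sqrt(196 + 144))**2 = (4 - sqrt(340))**2 = (4 - 2*sqrt(85))**2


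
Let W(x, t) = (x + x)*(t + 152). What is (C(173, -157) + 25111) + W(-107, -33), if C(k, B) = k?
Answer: -182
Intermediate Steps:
W(x, t) = 2*x*(152 + t) (W(x, t) = (2*x)*(152 + t) = 2*x*(152 + t))
(C(173, -157) + 25111) + W(-107, -33) = (173 + 25111) + 2*(-107)*(152 - 33) = 25284 + 2*(-107)*119 = 25284 - 25466 = -182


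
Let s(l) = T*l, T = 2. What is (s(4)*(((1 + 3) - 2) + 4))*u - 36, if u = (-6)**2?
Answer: 1692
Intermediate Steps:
s(l) = 2*l
u = 36
(s(4)*(((1 + 3) - 2) + 4))*u - 36 = ((2*4)*(((1 + 3) - 2) + 4))*36 - 36 = (8*((4 - 2) + 4))*36 - 36 = (8*(2 + 4))*36 - 36 = (8*6)*36 - 36 = 48*36 - 36 = 1728 - 36 = 1692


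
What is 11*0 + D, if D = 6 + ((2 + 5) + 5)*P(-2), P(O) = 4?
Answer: 54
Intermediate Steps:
D = 54 (D = 6 + ((2 + 5) + 5)*4 = 6 + (7 + 5)*4 = 6 + 12*4 = 6 + 48 = 54)
11*0 + D = 11*0 + 54 = 0 + 54 = 54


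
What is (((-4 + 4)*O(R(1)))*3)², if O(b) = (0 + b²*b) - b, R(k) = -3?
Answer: 0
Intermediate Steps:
O(b) = b³ - b (O(b) = (0 + b³) - b = b³ - b)
(((-4 + 4)*O(R(1)))*3)² = (((-4 + 4)*((-3)³ - 1*(-3)))*3)² = ((0*(-27 + 3))*3)² = ((0*(-24))*3)² = (0*3)² = 0² = 0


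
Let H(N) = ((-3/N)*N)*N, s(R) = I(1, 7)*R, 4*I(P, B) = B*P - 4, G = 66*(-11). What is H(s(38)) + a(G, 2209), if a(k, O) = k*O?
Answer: -3207639/2 ≈ -1.6038e+6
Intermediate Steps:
G = -726
I(P, B) = -1 + B*P/4 (I(P, B) = (B*P - 4)/4 = (-4 + B*P)/4 = -1 + B*P/4)
s(R) = 3*R/4 (s(R) = (-1 + (¼)*7*1)*R = (-1 + 7/4)*R = 3*R/4)
H(N) = -3*N
a(k, O) = O*k
H(s(38)) + a(G, 2209) = -9*38/4 + 2209*(-726) = -3*57/2 - 1603734 = -171/2 - 1603734 = -3207639/2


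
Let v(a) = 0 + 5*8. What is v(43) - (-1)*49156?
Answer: 49196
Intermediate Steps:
v(a) = 40 (v(a) = 0 + 40 = 40)
v(43) - (-1)*49156 = 40 - (-1)*49156 = 40 - 1*(-49156) = 40 + 49156 = 49196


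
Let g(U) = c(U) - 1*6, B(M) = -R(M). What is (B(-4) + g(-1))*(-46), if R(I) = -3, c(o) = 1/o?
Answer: 184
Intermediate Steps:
B(M) = 3 (B(M) = -1*(-3) = 3)
g(U) = -6 + 1/U (g(U) = 1/U - 1*6 = 1/U - 6 = -6 + 1/U)
(B(-4) + g(-1))*(-46) = (3 + (-6 + 1/(-1)))*(-46) = (3 + (-6 - 1))*(-46) = (3 - 7)*(-46) = -4*(-46) = 184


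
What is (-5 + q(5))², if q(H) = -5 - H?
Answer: 225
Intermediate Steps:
(-5 + q(5))² = (-5 + (-5 - 1*5))² = (-5 + (-5 - 5))² = (-5 - 10)² = (-15)² = 225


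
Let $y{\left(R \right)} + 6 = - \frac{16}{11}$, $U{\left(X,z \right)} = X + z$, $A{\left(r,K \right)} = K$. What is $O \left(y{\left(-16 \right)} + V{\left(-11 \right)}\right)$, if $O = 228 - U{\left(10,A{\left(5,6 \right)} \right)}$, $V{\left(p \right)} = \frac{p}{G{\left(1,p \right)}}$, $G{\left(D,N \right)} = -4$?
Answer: $- \frac{10971}{11} \approx -997.36$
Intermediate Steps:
$y{\left(R \right)} = - \frac{82}{11}$ ($y{\left(R \right)} = -6 - \frac{16}{11} = - \frac{82}{11}$)
$V{\left(p \right)} = - \frac{p}{4}$ ($V{\left(p \right)} = \frac{p}{-4} = p \left(- \frac{1}{4}\right) = - \frac{p}{4}$)
$O = 212$ ($O = 228 - \left(10 + 6\right) = 228 - 16 = 212$)
$O \left(y{\left(-16 \right)} + V{\left(-11 \right)}\right) = 212 \left(- \frac{82}{11} - - \frac{11}{4}\right) = 212 \left(- \frac{82}{11} + \frac{11}{4}\right) = 212 \left(- \frac{207}{44}\right) = - \frac{10971}{11}$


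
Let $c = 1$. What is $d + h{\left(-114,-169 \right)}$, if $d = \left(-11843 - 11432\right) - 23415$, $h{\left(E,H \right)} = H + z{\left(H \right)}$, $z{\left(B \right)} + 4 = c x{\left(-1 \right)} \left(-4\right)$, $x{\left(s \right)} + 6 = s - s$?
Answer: $-46839$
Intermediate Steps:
$x{\left(s \right)} = -6$ ($x{\left(s \right)} = -6 + \left(s - s\right) = -6 + 0 = -6$)
$z{\left(B \right)} = 20$ ($z{\left(B \right)} = -4 + 1 \left(-6\right) \left(-4\right) = -4 - -24 = -4 + 24 = 20$)
$h{\left(E,H \right)} = 20 + H$ ($h{\left(E,H \right)} = H + 20 = 20 + H$)
$d = -46690$ ($d = -23275 - 23415 = -46690$)
$d + h{\left(-114,-169 \right)} = -46690 + \left(20 - 169\right) = -46690 - 149 = -46839$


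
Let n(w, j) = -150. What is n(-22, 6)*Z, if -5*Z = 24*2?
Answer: 1440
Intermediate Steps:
Z = -48/5 (Z = -24*2/5 = -⅕*48 = -48/5 ≈ -9.6000)
n(-22, 6)*Z = -150*(-48/5) = 1440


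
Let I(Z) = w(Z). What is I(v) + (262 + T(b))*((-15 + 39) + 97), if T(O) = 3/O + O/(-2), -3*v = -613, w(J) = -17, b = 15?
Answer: 308017/10 ≈ 30802.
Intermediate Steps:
v = 613/3 (v = -⅓*(-613) = 613/3 ≈ 204.33)
T(O) = 3/O - O/2 (T(O) = 3/O + O*(-½) = 3/O - O/2)
I(Z) = -17
I(v) + (262 + T(b))*((-15 + 39) + 97) = -17 + (262 + (3/15 - ½*15))*((-15 + 39) + 97) = -17 + (262 + (3*(1/15) - 15/2))*(24 + 97) = -17 + (262 + (⅕ - 15/2))*121 = -17 + (262 - 73/10)*121 = -17 + (2547/10)*121 = -17 + 308187/10 = 308017/10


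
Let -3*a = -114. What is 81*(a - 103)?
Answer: -5265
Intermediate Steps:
a = 38 (a = -⅓*(-114) = 38)
81*(a - 103) = 81*(38 - 103) = 81*(-65) = -5265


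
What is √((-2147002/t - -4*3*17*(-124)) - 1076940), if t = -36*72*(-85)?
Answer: I*√10320988257185/3060 ≈ 1049.9*I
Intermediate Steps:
t = 220320 (t = -2592*(-85) = 220320)
√((-2147002/t - -4*3*17*(-124)) - 1076940) = √((-2147002/220320 - -4*3*17*(-124)) - 1076940) = √((-2147002*1/220320 - (-12*17)*(-124)) - 1076940) = √((-1073501/110160 - (-204)*(-124)) - 1076940) = √((-1073501/110160 - 1*25296) - 1076940) = √((-1073501/110160 - 25296) - 1076940) = √(-2787680861/110160 - 1076940) = √(-121423391261/110160) = I*√10320988257185/3060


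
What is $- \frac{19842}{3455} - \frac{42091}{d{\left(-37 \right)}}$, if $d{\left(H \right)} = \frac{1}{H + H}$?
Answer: $\frac{10761386128}{3455} \approx 3.1147 \cdot 10^{6}$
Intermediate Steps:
$d{\left(H \right)} = \frac{1}{2 H}$
$- \frac{19842}{3455} - \frac{42091}{d{\left(-37 \right)}} = - \frac{19842}{3455} - \frac{42091}{\frac{1}{2} \frac{1}{-37}} = \left(-19842\right) \frac{1}{3455} - \frac{42091}{\frac{1}{2} \left(- \frac{1}{37}\right)} = - \frac{19842}{3455} - \frac{42091}{- \frac{1}{74}} = - \frac{19842}{3455} - -3114734 = - \frac{19842}{3455} + 3114734 = \frac{10761386128}{3455}$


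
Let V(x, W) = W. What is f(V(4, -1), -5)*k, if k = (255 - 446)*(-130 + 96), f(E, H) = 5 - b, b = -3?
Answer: 51952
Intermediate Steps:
f(E, H) = 8 (f(E, H) = 5 - 1*(-3) = 5 + 3 = 8)
k = 6494 (k = -191*(-34) = 6494)
f(V(4, -1), -5)*k = 8*6494 = 51952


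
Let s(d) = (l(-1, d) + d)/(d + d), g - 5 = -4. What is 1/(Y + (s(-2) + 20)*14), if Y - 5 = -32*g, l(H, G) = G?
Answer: 1/267 ≈ 0.0037453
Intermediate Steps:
g = 1 (g = 5 - 4 = 1)
Y = -27 (Y = 5 - 32*1 = 5 - 32 = -27)
s(d) = 1 (s(d) = (d + d)/(d + d) = (2*d)/((2*d)) = (2*d)*(1/(2*d)) = 1)
1/(Y + (s(-2) + 20)*14) = 1/(-27 + (1 + 20)*14) = 1/(-27 + 21*14) = 1/(-27 + 294) = 1/267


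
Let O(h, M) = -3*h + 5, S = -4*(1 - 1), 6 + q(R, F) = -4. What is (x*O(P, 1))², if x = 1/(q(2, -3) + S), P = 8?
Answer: 361/100 ≈ 3.6100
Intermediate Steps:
q(R, F) = -10 (q(R, F) = -6 - 4 = -10)
S = 0 (S = -4*0 = 0)
O(h, M) = 5 - 3*h
x = -⅒ (x = 1/(-10 + 0) = 1/(-10) = -⅒ ≈ -0.10000)
(x*O(P, 1))² = (-(5 - 3*8)/10)² = (-(5 - 24)/10)² = (-⅒*(-19))² = (19/10)² = 361/100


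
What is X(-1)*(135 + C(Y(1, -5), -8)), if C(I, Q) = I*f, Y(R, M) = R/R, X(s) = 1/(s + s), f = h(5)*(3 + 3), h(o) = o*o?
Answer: -285/2 ≈ -142.50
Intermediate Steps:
h(o) = o**2
f = 150 (f = 5**2*(3 + 3) = 25*6 = 150)
X(s) = 1/(2*s)
Y(R, M) = 1
C(I, Q) = 150*I (C(I, Q) = I*150 = 150*I)
X(-1)*(135 + C(Y(1, -5), -8)) = ((1/2)/(-1))*(135 + 150*1) = ((1/2)*(-1))*(135 + 150) = -1/2*285 = -285/2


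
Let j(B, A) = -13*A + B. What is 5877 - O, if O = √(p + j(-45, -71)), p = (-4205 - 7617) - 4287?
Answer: 5877 - I*√15231 ≈ 5877.0 - 123.41*I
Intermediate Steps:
j(B, A) = B - 13*A
p = -16109 (p = -11822 - 4287 = -16109)
O = I*√15231 (O = √(-16109 + (-45 - 13*(-71))) = √(-16109 + (-45 + 923)) = √(-16109 + 878) = √(-15231) = I*√15231 ≈ 123.41*I)
5877 - O = 5877 - I*√15231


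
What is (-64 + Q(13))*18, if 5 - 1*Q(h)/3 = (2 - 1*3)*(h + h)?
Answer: 522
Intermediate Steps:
Q(h) = 15 + 6*h (Q(h) = 15 - 3*(2 - 1*3)*(h + h) = 15 - 3*(2 - 3)*2*h = 15 - (-3)*2*h = 15 - (-6)*h = 15 + 6*h)
(-64 + Q(13))*18 = (-64 + (15 + 6*13))*18 = (-64 + (15 + 78))*18 = (-64 + 93)*18 = 29*18 = 522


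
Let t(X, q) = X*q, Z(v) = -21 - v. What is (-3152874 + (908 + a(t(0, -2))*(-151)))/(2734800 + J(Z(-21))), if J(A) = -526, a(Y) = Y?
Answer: -1575983/1367137 ≈ -1.1528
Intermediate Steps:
(-3152874 + (908 + a(t(0, -2))*(-151)))/(2734800 + J(Z(-21))) = (-3152874 + (908 + (0*(-2))*(-151)))/(2734800 - 526) = (-3152874 + (908 + 0*(-151)))/2734274 = (-3152874 + (908 + 0))*(1/2734274) = (-3152874 + 908)*(1/2734274) = -3151966*1/2734274 = -1575983/1367137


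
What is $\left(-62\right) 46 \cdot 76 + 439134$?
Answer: $222382$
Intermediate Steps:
$\left(-62\right) 46 \cdot 76 + 439134 = \left(-2852\right) 76 + 439134 = -216752 + 439134 = 222382$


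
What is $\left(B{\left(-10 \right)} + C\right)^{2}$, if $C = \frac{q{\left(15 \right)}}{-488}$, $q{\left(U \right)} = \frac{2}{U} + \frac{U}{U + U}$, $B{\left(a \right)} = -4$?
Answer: $\frac{3431499241}{214329600} \approx 16.01$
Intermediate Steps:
$q{\left(U \right)} = \frac{1}{2} + \frac{2}{U}$ ($q{\left(U \right)} = \frac{2}{U} + \frac{U}{2 U} = \frac{2}{U} + U \frac{1}{2 U} = \frac{2}{U} + \frac{1}{2} = \frac{1}{2} + \frac{2}{U}$)
$C = - \frac{19}{14640}$ ($C = \frac{\frac{1}{2} \cdot \frac{1}{15} \left(4 + 15\right)}{-488} = \frac{1}{2} \cdot \frac{1}{15} \cdot 19 \left(- \frac{1}{488}\right) = \frac{19}{30} \left(- \frac{1}{488}\right) = - \frac{19}{14640} \approx -0.0012978$)
$\left(B{\left(-10 \right)} + C\right)^{2} = \left(-4 - \frac{19}{14640}\right)^{2} = \left(- \frac{58579}{14640}\right)^{2} = \frac{3431499241}{214329600}$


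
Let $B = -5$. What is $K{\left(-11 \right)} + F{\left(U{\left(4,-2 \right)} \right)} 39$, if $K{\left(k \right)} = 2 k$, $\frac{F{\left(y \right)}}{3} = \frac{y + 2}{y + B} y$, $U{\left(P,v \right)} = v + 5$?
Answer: $- \frac{1799}{2} \approx -899.5$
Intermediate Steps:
$U{\left(P,v \right)} = 5 + v$
$F{\left(y \right)} = \frac{3 y \left(2 + y\right)}{-5 + y}$ ($F{\left(y \right)} = 3 \frac{y + 2}{y - 5} y = 3 \frac{2 + y}{-5 + y} y = 3 \frac{y \left(2 + y\right)}{-5 + y} = \frac{3 y \left(2 + y\right)}{-5 + y}$)
$K{\left(-11 \right)} + F{\left(U{\left(4,-2 \right)} \right)} 39 = 2 \left(-11\right) + \frac{3 \left(5 - 2\right) \left(2 + \left(5 - 2\right)\right)}{-5 + \left(5 - 2\right)} 39 = -22 + 3 \cdot 3 \frac{1}{-5 + 3} \left(2 + 3\right) 39 = -22 + 3 \cdot 3 \frac{1}{-2} \cdot 5 \cdot 39 = -22 + 3 \cdot 3 \left(- \frac{1}{2}\right) 5 \cdot 39 = -22 - \frac{1755}{2} = - \frac{1799}{2}$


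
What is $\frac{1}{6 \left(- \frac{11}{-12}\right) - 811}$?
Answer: $- \frac{2}{1611} \approx -0.0012415$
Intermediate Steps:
$\frac{1}{6 \left(- \frac{11}{-12}\right) - 811} = \frac{1}{6 \left(\left(-11\right) \left(- \frac{1}{12}\right)\right) - 811} = \frac{1}{6 \cdot \frac{11}{12} - 811} = \frac{1}{\frac{11}{2} - 811} = \frac{1}{- \frac{1611}{2}} = - \frac{2}{1611}$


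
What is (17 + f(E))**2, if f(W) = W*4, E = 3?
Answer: 841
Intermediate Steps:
f(W) = 4*W
(17 + f(E))**2 = (17 + 4*3)**2 = (17 + 12)**2 = 29**2 = 841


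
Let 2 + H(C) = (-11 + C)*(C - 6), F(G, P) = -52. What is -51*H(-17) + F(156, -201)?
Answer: -32794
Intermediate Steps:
H(C) = -2 + (-11 + C)*(-6 + C) (H(C) = -2 + (-11 + C)*(C - 6) = -2 + (-11 + C)*(-6 + C))
-51*H(-17) + F(156, -201) = -51*(64 + (-17)² - 17*(-17)) - 52 = -51*(64 + 289 + 289) - 52 = -51*642 - 52 = -32742 - 52 = -32794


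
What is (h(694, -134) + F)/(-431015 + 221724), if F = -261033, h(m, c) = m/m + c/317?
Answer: 82747278/66345247 ≈ 1.2472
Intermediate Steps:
h(m, c) = 1 + c/317 (h(m, c) = 1 + c*(1/317) = 1 + c/317)
(h(694, -134) + F)/(-431015 + 221724) = ((1 + (1/317)*(-134)) - 261033)/(-431015 + 221724) = ((1 - 134/317) - 261033)/(-209291) = (183/317 - 261033)*(-1/209291) = -82747278/317*(-1/209291) = 82747278/66345247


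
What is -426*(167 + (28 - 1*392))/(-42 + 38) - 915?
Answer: -43791/2 ≈ -21896.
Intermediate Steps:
-426*(167 + (28 - 1*392))/(-42 + 38) - 915 = -426*(167 + (28 - 392))/(-4) - 915 = -426*(167 - 364)*(-1)/4 - 915 = -(-83922)*(-1)/4 - 915 = -426*197/4 - 915 = -41961/2 - 915 = -43791/2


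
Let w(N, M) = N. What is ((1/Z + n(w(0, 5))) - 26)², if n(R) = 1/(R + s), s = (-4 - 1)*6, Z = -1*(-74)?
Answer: 208542481/308025 ≈ 677.03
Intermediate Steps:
Z = 74
s = -30 (s = -5*6 = -30)
n(R) = 1/(-30 + R) (n(R) = 1/(R - 30) = 1/(-30 + R))
((1/Z + n(w(0, 5))) - 26)² = ((1/74 + 1/(-30 + 0)) - 26)² = ((1/74 + 1/(-30)) - 26)² = ((1/74 - 1/30) - 26)² = (-11/555 - 26)² = (-14441/555)² = 208542481/308025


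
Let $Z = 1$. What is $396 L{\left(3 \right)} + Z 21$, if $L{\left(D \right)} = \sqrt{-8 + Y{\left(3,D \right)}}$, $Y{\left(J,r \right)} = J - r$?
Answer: $21 + 792 i \sqrt{2} \approx 21.0 + 1120.1 i$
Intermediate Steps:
$L{\left(D \right)} = \sqrt{-5 - D}$ ($L{\left(D \right)} = \sqrt{-8 - \left(-3 + D\right)} = \sqrt{-5 - D}$)
$396 L{\left(3 \right)} + Z 21 = 396 \sqrt{-5 - 3} + 1 \cdot 21 = 396 \sqrt{-5 - 3} + 21 = 396 \sqrt{-8} + 21 = 396 \cdot 2 i \sqrt{2} + 21 = 792 i \sqrt{2} + 21 = 21 + 792 i \sqrt{2}$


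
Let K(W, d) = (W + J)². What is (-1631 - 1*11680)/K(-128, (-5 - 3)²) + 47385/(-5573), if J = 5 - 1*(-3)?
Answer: -84058467/8916800 ≈ -9.4270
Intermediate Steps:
J = 8 (J = 5 + 3 = 8)
K(W, d) = (8 + W)² (K(W, d) = (W + 8)² = (8 + W)²)
(-1631 - 1*11680)/K(-128, (-5 - 3)²) + 47385/(-5573) = (-1631 - 1*11680)/((8 - 128)²) + 47385/(-5573) = (-1631 - 11680)/((-120)²) + 47385*(-1/5573) = -13311/14400 - 47385/5573 = -13311*1/14400 - 47385/5573 = -1479/1600 - 47385/5573 = -84058467/8916800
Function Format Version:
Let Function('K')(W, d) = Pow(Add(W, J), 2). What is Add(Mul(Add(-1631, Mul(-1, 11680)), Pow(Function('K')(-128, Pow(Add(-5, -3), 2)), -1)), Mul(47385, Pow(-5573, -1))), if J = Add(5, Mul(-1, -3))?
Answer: Rational(-84058467, 8916800) ≈ -9.4270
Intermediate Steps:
J = 8 (J = Add(5, 3) = 8)
Function('K')(W, d) = Pow(Add(8, W), 2) (Function('K')(W, d) = Pow(Add(W, 8), 2) = Pow(Add(8, W), 2))
Add(Mul(Add(-1631, Mul(-1, 11680)), Pow(Function('K')(-128, Pow(Add(-5, -3), 2)), -1)), Mul(47385, Pow(-5573, -1))) = Add(Mul(Add(-1631, Mul(-1, 11680)), Pow(Pow(Add(8, -128), 2), -1)), Mul(47385, Pow(-5573, -1))) = Add(Mul(Add(-1631, -11680), Pow(Pow(-120, 2), -1)), Mul(47385, Rational(-1, 5573))) = Add(Mul(-13311, Pow(14400, -1)), Rational(-47385, 5573)) = Add(Mul(-13311, Rational(1, 14400)), Rational(-47385, 5573)) = Add(Rational(-1479, 1600), Rational(-47385, 5573)) = Rational(-84058467, 8916800)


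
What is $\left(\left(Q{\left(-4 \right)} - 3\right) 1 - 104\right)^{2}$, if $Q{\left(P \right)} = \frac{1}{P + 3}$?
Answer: $11664$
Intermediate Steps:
$Q{\left(P \right)} = \frac{1}{3 + P}$
$\left(\left(Q{\left(-4 \right)} - 3\right) 1 - 104\right)^{2} = \left(\left(\frac{1}{3 - 4} - 3\right) 1 - 104\right)^{2} = \left(\left(\frac{1}{-1} - 3\right) 1 - 104\right)^{2} = \left(\left(-1 - 3\right) 1 - 104\right)^{2} = \left(\left(-4\right) 1 - 104\right)^{2} = \left(-4 - 104\right)^{2} = \left(-108\right)^{2} = 11664$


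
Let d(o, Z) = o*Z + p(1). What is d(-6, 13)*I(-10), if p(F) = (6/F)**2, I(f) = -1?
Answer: 42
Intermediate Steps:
p(F) = 36/F**2
d(o, Z) = 36 + Z*o (d(o, Z) = o*Z + 36/1**2 = Z*o + 36*1 = Z*o + 36 = 36 + Z*o)
d(-6, 13)*I(-10) = (36 + 13*(-6))*(-1) = (36 - 78)*(-1) = -42*(-1) = 42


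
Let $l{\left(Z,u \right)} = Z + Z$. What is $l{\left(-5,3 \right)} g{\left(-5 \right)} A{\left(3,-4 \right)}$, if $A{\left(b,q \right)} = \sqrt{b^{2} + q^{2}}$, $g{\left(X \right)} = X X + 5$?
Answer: $-1500$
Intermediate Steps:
$l{\left(Z,u \right)} = 2 Z$
$g{\left(X \right)} = 5 + X^{2}$ ($g{\left(X \right)} = X^{2} + 5 = 5 + X^{2}$)
$l{\left(-5,3 \right)} g{\left(-5 \right)} A{\left(3,-4 \right)} = 2 \left(-5\right) \left(5 + \left(-5\right)^{2}\right) \sqrt{3^{2} + \left(-4\right)^{2}} = - 10 \left(5 + 25\right) \sqrt{9 + 16} = \left(-10\right) 30 \sqrt{25} = \left(-300\right) 5 = -1500$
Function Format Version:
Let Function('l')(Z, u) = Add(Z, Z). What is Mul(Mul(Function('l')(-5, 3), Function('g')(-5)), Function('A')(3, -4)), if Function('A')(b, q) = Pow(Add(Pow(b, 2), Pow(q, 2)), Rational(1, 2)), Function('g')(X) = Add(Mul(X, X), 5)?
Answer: -1500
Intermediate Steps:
Function('l')(Z, u) = Mul(2, Z)
Function('g')(X) = Add(5, Pow(X, 2)) (Function('g')(X) = Add(Pow(X, 2), 5) = Add(5, Pow(X, 2)))
Mul(Mul(Function('l')(-5, 3), Function('g')(-5)), Function('A')(3, -4)) = Mul(Mul(Mul(2, -5), Add(5, Pow(-5, 2))), Pow(Add(Pow(3, 2), Pow(-4, 2)), Rational(1, 2))) = Mul(Mul(-10, Add(5, 25)), Pow(Add(9, 16), Rational(1, 2))) = Mul(Mul(-10, 30), Pow(25, Rational(1, 2))) = Mul(-300, 5) = -1500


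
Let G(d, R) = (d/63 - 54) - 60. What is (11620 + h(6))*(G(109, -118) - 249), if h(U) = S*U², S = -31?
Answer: -239071040/63 ≈ -3.7948e+6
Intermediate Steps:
G(d, R) = -114 + d/63 (G(d, R) = (d*(1/63) - 54) - 60 = (d/63 - 54) - 60 = (-54 + d/63) - 60 = -114 + d/63)
h(U) = -31*U²
(11620 + h(6))*(G(109, -118) - 249) = (11620 - 31*6²)*((-114 + (1/63)*109) - 249) = (11620 - 31*36)*((-114 + 109/63) - 249) = (11620 - 1116)*(-7073/63 - 249) = 10504*(-22760/63) = -239071040/63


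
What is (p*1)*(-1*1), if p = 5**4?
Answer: -625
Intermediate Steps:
p = 625
(p*1)*(-1*1) = (625*1)*(-1*1) = 625*(-1) = -625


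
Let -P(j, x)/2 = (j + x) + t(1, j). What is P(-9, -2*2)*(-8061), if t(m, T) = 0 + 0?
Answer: -209586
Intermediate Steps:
t(m, T) = 0
P(j, x) = -2*j - 2*x (P(j, x) = -2*((j + x) + 0) = -2*(j + x) = -2*j - 2*x)
P(-9, -2*2)*(-8061) = (-2*(-9) - (-4)*2)*(-8061) = (18 - 2*(-4))*(-8061) = (18 + 8)*(-8061) = 26*(-8061) = -209586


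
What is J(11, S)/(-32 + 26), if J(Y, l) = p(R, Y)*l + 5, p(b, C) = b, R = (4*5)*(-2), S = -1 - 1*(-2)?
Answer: 35/6 ≈ 5.8333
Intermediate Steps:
S = 1 (S = -1 + 2 = 1)
R = -40 (R = 20*(-2) = -40)
J(Y, l) = 5 - 40*l (J(Y, l) = -40*l + 5 = 5 - 40*l)
J(11, S)/(-32 + 26) = (5 - 40*1)/(-32 + 26) = (5 - 40)/(-6) = -⅙*(-35) = 35/6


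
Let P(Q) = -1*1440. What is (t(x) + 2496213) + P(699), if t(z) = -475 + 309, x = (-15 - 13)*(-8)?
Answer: 2494607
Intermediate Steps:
P(Q) = -1440
x = 224 (x = -28*(-8) = 224)
t(z) = -166
(t(x) + 2496213) + P(699) = (-166 + 2496213) - 1440 = 2496047 - 1440 = 2494607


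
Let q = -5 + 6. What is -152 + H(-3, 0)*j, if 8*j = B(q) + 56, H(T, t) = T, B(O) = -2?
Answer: -689/4 ≈ -172.25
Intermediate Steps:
q = 1
j = 27/4 (j = (-2 + 56)/8 = (1/8)*54 = 27/4 ≈ 6.7500)
-152 + H(-3, 0)*j = -152 - 3*27/4 = -152 - 81/4 = -689/4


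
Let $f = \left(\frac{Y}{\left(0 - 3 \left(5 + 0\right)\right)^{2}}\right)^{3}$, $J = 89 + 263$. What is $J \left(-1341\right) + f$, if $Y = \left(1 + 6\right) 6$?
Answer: $- \frac{199138497256}{421875} \approx -4.7203 \cdot 10^{5}$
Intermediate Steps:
$J = 352$
$Y = 42$ ($Y = 7 \cdot 6 = 42$)
$f = \frac{2744}{421875}$ ($f = \left(\frac{42}{\left(0 - 3 \left(5 + 0\right)\right)^{2}}\right)^{3} = \left(\frac{42}{\left(0 - 15\right)^{2}}\right)^{3} = \left(\frac{42}{\left(-15\right)^{2}}\right)^{3} = \left(\frac{42}{225}\right)^{3} = \left(42 \cdot \frac{1}{225}\right)^{3} = \left(\frac{14}{75}\right)^{3} = \frac{2744}{421875} \approx 0.0065043$)
$J \left(-1341\right) + f = 352 \left(-1341\right) + \frac{2744}{421875} = -472032 + \frac{2744}{421875} = - \frac{199138497256}{421875}$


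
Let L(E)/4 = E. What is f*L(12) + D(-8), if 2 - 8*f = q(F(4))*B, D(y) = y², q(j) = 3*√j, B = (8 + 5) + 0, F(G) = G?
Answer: -392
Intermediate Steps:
B = 13 (B = 13 + 0 = 13)
L(E) = 4*E
f = -19/2 (f = ¼ - 3*√4*13/8 = ¼ - 3*2*13/8 = ¼ - 3*13/4 = ¼ - ⅛*78 = ¼ - 39/4 = -19/2 ≈ -9.5000)
f*L(12) + D(-8) = -38*12 + (-8)² = -19/2*48 + 64 = -456 + 64 = -392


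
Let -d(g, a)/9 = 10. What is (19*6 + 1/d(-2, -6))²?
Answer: 105247081/8100 ≈ 12993.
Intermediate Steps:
d(g, a) = -90 (d(g, a) = -9*10 = -90)
(19*6 + 1/d(-2, -6))² = (19*6 + 1/(-90))² = (114 - 1/90)² = (10259/90)² = 105247081/8100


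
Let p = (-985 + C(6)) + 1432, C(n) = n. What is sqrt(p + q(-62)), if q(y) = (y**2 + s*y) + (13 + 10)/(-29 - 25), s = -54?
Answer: sqrt(2476842)/18 ≈ 87.433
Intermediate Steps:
q(y) = -23/54 + y**2 - 54*y (q(y) = (y**2 - 54*y) + (13 + 10)/(-29 - 25) = (y**2 - 54*y) + 23/(-54) = (y**2 - 54*y) + 23*(-1/54) = (y**2 - 54*y) - 23/54 = -23/54 + y**2 - 54*y)
p = 453 (p = (-985 + 6) + 1432 = -979 + 1432 = 453)
sqrt(p + q(-62)) = sqrt(453 + (-23/54 + (-62)**2 - 54*(-62))) = sqrt(453 + (-23/54 + 3844 + 3348)) = sqrt(453 + 388345/54) = sqrt(412807/54) = sqrt(2476842)/18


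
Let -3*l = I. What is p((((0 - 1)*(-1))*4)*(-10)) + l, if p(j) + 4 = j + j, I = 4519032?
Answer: -1506428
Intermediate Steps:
p(j) = -4 + 2*j (p(j) = -4 + (j + j) = -4 + 2*j)
l = -1506344 (l = -⅓*4519032 = -1506344)
p((((0 - 1)*(-1))*4)*(-10)) + l = (-4 + 2*((((0 - 1)*(-1))*4)*(-10))) - 1506344 = (-4 + 2*((-1*(-1)*4)*(-10))) - 1506344 = (-4 + 2*((1*4)*(-10))) - 1506344 = (-4 + 2*(4*(-10))) - 1506344 = (-4 + 2*(-40)) - 1506344 = (-4 - 80) - 1506344 = -84 - 1506344 = -1506428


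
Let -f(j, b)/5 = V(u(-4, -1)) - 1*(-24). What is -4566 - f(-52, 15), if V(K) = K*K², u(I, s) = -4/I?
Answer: -4441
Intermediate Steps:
V(K) = K³
f(j, b) = -125 (f(j, b) = -5*((-4/(-4))³ - 1*(-24)) = -5*((-4*(-¼))³ + 24) = -5*(1³ + 24) = -5*(1 + 24) = -5*25 = -125)
-4566 - f(-52, 15) = -4566 - 1*(-125) = -4566 + 125 = -4441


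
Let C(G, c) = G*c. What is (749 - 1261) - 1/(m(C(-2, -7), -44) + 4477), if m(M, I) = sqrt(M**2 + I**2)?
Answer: -10261199741/20041397 + 2*sqrt(533)/20041397 ≈ -512.00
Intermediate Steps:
m(M, I) = sqrt(I**2 + M**2)
(749 - 1261) - 1/(m(C(-2, -7), -44) + 4477) = (749 - 1261) - 1/(sqrt((-44)**2 + (-2*(-7))**2) + 4477) = -512 - 1/(sqrt(1936 + 14**2) + 4477) = -512 - 1/(sqrt(1936 + 196) + 4477) = -512 - 1/(sqrt(2132) + 4477) = -512 - 1/(2*sqrt(533) + 4477) = -512 - 1/(4477 + 2*sqrt(533))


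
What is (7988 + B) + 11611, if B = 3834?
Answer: 23433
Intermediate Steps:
(7988 + B) + 11611 = (7988 + 3834) + 11611 = 11822 + 11611 = 23433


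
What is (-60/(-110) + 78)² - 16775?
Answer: -1283279/121 ≈ -10606.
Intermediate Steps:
(-60/(-110) + 78)² - 16775 = (-60*(-1/110) + 78)² - 16775 = (6/11 + 78)² - 16775 = (864/11)² - 16775 = 746496/121 - 16775 = -1283279/121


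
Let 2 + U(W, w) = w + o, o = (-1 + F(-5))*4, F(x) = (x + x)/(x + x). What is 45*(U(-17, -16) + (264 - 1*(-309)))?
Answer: 24975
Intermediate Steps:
F(x) = 1 (F(x) = (2*x)/((2*x)) = (2*x)*(1/(2*x)) = 1)
o = 0 (o = (-1 + 1)*4 = 0*4 = 0)
U(W, w) = -2 + w (U(W, w) = -2 + (w + 0) = -2 + w)
45*(U(-17, -16) + (264 - 1*(-309))) = 45*((-2 - 16) + (264 - 1*(-309))) = 45*(-18 + (264 + 309)) = 45*(-18 + 573) = 45*555 = 24975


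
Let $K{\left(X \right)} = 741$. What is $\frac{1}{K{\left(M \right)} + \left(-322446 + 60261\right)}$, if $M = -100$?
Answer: $- \frac{1}{261444} \approx -3.8249 \cdot 10^{-6}$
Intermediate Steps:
$\frac{1}{K{\left(M \right)} + \left(-322446 + 60261\right)} = \frac{1}{741 + \left(-322446 + 60261\right)} = \frac{1}{741 - 262185} = \frac{1}{-261444} = - \frac{1}{261444}$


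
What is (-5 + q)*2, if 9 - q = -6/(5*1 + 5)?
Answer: 46/5 ≈ 9.2000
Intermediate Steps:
q = 48/5 (q = 9 - (-6)/(5*1 + 5) = 9 - (-6)/(5 + 5) = 9 - (-6)/10 = 9 - 1*(-⅗) = 9 + ⅗ = 48/5 ≈ 9.6000)
(-5 + q)*2 = (-5 + 48/5)*2 = (23/5)*2 = 46/5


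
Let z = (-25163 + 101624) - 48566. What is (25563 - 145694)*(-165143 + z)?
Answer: 16487739488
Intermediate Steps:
z = 27895 (z = 76461 - 48566 = 27895)
(25563 - 145694)*(-165143 + z) = (25563 - 145694)*(-165143 + 27895) = -120131*(-137248) = 16487739488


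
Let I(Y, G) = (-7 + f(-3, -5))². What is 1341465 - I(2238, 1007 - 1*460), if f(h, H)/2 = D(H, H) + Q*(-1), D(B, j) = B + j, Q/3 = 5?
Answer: 1338216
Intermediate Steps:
Q = 15 (Q = 3*5 = 15)
f(h, H) = -30 + 4*H (f(h, H) = 2*((H + H) + 15*(-1)) = 2*(2*H - 15) = 2*(-15 + 2*H) = -30 + 4*H)
I(Y, G) = 3249 (I(Y, G) = (-7 + (-30 + 4*(-5)))² = (-7 + (-30 - 20))² = (-7 - 50)² = (-57)² = 3249)
1341465 - I(2238, 1007 - 1*460) = 1341465 - 1*3249 = 1341465 - 3249 = 1338216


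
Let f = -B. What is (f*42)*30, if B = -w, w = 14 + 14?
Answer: 35280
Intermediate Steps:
w = 28
B = -28 (B = -1*28 = -28)
f = 28 (f = -1*(-28) = 28)
(f*42)*30 = (28*42)*30 = 1176*30 = 35280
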